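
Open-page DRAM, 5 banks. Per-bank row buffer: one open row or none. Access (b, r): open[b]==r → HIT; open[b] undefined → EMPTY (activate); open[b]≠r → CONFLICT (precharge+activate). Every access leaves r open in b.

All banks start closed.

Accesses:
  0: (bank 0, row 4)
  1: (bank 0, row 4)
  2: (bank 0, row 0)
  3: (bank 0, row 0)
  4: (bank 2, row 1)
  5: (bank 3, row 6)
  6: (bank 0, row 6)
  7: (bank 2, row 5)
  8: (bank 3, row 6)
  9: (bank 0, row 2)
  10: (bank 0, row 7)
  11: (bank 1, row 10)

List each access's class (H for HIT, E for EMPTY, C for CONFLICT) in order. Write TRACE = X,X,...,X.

  [0] b0 r4: no row ⇒ E
  [1] b0 r4: had r4 ⇒ H
  [2] b0 r0: had r4 ⇒ C
  [3] b0 r0: had r0 ⇒ H
  [4] b2 r1: no row ⇒ E
  [5] b3 r6: no row ⇒ E
  [6] b0 r6: had r0 ⇒ C
  [7] b2 r5: had r1 ⇒ C
  [8] b3 r6: had r6 ⇒ H
  [9] b0 r2: had r6 ⇒ C
  [10] b0 r7: had r2 ⇒ C
  [11] b1 r10: no row ⇒ E

TRACE = E,H,C,H,E,E,C,C,H,C,C,E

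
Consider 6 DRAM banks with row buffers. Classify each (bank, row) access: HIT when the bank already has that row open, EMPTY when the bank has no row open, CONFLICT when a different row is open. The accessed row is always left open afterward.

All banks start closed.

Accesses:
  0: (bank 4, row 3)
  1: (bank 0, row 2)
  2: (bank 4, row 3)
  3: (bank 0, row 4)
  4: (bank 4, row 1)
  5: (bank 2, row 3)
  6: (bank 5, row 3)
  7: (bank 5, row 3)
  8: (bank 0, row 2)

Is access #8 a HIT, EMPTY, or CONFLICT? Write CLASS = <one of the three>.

CLASS = CONFLICT

step 0: bank4 None->3 [EMPTY]
step 1: bank0 None->2 [EMPTY]
step 2: bank4 3->3 [HIT]
step 3: bank0 2->4 [CONFLICT]
step 4: bank4 3->1 [CONFLICT]
step 5: bank2 None->3 [EMPTY]
step 6: bank5 None->3 [EMPTY]
step 7: bank5 3->3 [HIT]
step 8: bank0 4->2 [CONFLICT]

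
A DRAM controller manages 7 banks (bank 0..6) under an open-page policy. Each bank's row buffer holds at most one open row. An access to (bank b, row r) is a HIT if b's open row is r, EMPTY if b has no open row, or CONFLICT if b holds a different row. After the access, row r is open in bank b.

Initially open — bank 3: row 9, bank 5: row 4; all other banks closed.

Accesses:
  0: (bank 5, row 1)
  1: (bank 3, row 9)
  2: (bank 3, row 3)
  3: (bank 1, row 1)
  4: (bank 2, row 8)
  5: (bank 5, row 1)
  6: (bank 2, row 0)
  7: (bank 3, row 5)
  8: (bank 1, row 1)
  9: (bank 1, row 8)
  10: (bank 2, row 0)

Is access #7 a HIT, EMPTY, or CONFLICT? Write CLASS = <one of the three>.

CLASS = CONFLICT

0: bank 5 row 1 — prev 4 → CONFLICT
1: bank 3 row 9 — prev 9 → HIT
2: bank 3 row 3 — prev 9 → CONFLICT
3: bank 1 row 1 — prev None → EMPTY
4: bank 2 row 8 — prev None → EMPTY
5: bank 5 row 1 — prev 1 → HIT
6: bank 2 row 0 — prev 8 → CONFLICT
7: bank 3 row 5 — prev 3 → CONFLICT
8: bank 1 row 1 — prev 1 → HIT
9: bank 1 row 8 — prev 1 → CONFLICT
10: bank 2 row 0 — prev 0 → HIT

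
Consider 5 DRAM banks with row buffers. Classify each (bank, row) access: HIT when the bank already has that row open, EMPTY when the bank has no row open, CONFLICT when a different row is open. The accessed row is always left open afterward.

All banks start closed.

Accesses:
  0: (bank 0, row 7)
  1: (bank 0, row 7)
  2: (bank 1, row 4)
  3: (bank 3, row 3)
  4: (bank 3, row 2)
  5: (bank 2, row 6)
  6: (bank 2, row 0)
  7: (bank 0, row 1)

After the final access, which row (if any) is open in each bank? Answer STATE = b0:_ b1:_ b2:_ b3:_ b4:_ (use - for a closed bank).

#0 (0,7) E
#1 (0,7) H  (was 7)
#2 (1,4) E
#3 (3,3) E
#4 (3,2) C  (was 3)
#5 (2,6) E
#6 (2,0) C  (was 6)
#7 (0,1) C  (was 7)

STATE = b0:1 b1:4 b2:0 b3:2 b4:-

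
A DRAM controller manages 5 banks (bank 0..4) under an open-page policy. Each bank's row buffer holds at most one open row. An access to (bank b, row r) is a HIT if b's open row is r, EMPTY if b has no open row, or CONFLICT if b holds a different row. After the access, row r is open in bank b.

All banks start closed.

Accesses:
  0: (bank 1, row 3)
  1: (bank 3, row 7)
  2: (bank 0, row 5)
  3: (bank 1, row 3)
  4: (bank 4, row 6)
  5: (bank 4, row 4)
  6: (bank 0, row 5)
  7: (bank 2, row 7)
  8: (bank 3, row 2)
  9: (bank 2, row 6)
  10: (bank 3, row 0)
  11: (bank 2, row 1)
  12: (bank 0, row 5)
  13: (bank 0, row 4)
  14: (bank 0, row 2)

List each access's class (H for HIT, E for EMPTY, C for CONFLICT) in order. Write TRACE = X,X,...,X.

  [0] b1 r3: no row ⇒ E
  [1] b3 r7: no row ⇒ E
  [2] b0 r5: no row ⇒ E
  [3] b1 r3: had r3 ⇒ H
  [4] b4 r6: no row ⇒ E
  [5] b4 r4: had r6 ⇒ C
  [6] b0 r5: had r5 ⇒ H
  [7] b2 r7: no row ⇒ E
  [8] b3 r2: had r7 ⇒ C
  [9] b2 r6: had r7 ⇒ C
  [10] b3 r0: had r2 ⇒ C
  [11] b2 r1: had r6 ⇒ C
  [12] b0 r5: had r5 ⇒ H
  [13] b0 r4: had r5 ⇒ C
  [14] b0 r2: had r4 ⇒ C

TRACE = E,E,E,H,E,C,H,E,C,C,C,C,H,C,C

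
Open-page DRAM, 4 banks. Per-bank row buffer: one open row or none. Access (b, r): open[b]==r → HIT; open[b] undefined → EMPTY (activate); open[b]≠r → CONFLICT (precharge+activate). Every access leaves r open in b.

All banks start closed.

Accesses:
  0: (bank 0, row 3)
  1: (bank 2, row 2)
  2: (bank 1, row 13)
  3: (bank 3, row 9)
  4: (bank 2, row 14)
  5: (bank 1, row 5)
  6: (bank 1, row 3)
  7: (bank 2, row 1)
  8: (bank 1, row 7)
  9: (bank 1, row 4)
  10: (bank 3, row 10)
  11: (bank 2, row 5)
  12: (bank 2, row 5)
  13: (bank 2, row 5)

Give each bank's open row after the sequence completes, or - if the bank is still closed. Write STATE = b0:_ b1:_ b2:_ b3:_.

STATE = b0:3 b1:4 b2:5 b3:10

0: bank 0 row 3 — prev None → EMPTY
1: bank 2 row 2 — prev None → EMPTY
2: bank 1 row 13 — prev None → EMPTY
3: bank 3 row 9 — prev None → EMPTY
4: bank 2 row 14 — prev 2 → CONFLICT
5: bank 1 row 5 — prev 13 → CONFLICT
6: bank 1 row 3 — prev 5 → CONFLICT
7: bank 2 row 1 — prev 14 → CONFLICT
8: bank 1 row 7 — prev 3 → CONFLICT
9: bank 1 row 4 — prev 7 → CONFLICT
10: bank 3 row 10 — prev 9 → CONFLICT
11: bank 2 row 5 — prev 1 → CONFLICT
12: bank 2 row 5 — prev 5 → HIT
13: bank 2 row 5 — prev 5 → HIT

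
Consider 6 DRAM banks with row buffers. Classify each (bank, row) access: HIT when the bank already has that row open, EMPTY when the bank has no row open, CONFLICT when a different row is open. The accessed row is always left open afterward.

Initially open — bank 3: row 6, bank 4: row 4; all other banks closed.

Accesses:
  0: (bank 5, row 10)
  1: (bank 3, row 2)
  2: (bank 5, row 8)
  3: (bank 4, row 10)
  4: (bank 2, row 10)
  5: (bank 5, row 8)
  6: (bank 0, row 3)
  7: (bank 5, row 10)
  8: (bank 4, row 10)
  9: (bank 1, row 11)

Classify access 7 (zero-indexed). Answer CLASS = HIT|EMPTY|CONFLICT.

CLASS = CONFLICT

step 0: bank5 None->10 [EMPTY]
step 1: bank3 6->2 [CONFLICT]
step 2: bank5 10->8 [CONFLICT]
step 3: bank4 4->10 [CONFLICT]
step 4: bank2 None->10 [EMPTY]
step 5: bank5 8->8 [HIT]
step 6: bank0 None->3 [EMPTY]
step 7: bank5 8->10 [CONFLICT]
step 8: bank4 10->10 [HIT]
step 9: bank1 None->11 [EMPTY]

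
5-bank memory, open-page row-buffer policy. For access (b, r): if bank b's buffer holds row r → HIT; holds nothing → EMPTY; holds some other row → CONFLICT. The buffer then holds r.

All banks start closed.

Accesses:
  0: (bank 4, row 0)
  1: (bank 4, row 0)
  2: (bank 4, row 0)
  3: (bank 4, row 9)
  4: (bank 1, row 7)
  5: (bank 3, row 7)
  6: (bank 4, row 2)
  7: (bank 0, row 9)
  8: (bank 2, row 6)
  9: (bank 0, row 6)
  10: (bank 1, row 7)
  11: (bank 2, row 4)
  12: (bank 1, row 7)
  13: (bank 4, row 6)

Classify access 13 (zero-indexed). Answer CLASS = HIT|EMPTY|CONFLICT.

#0 (4,0) E
#1 (4,0) H  (was 0)
#2 (4,0) H  (was 0)
#3 (4,9) C  (was 0)
#4 (1,7) E
#5 (3,7) E
#6 (4,2) C  (was 9)
#7 (0,9) E
#8 (2,6) E
#9 (0,6) C  (was 9)
#10 (1,7) H  (was 7)
#11 (2,4) C  (was 6)
#12 (1,7) H  (was 7)
#13 (4,6) C  (was 2)

CLASS = CONFLICT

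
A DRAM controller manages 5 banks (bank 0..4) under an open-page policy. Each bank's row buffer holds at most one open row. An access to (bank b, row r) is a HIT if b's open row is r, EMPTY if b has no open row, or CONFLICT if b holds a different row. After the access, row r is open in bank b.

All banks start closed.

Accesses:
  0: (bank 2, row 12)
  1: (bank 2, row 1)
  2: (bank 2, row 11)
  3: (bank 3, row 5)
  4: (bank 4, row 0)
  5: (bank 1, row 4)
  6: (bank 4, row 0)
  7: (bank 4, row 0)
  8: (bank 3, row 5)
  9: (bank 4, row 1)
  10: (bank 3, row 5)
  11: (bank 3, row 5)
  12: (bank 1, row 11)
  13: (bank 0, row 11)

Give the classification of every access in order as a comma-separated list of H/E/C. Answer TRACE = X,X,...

step 0: bank2 None->12 [EMPTY]
step 1: bank2 12->1 [CONFLICT]
step 2: bank2 1->11 [CONFLICT]
step 3: bank3 None->5 [EMPTY]
step 4: bank4 None->0 [EMPTY]
step 5: bank1 None->4 [EMPTY]
step 6: bank4 0->0 [HIT]
step 7: bank4 0->0 [HIT]
step 8: bank3 5->5 [HIT]
step 9: bank4 0->1 [CONFLICT]
step 10: bank3 5->5 [HIT]
step 11: bank3 5->5 [HIT]
step 12: bank1 4->11 [CONFLICT]
step 13: bank0 None->11 [EMPTY]

TRACE = E,C,C,E,E,E,H,H,H,C,H,H,C,E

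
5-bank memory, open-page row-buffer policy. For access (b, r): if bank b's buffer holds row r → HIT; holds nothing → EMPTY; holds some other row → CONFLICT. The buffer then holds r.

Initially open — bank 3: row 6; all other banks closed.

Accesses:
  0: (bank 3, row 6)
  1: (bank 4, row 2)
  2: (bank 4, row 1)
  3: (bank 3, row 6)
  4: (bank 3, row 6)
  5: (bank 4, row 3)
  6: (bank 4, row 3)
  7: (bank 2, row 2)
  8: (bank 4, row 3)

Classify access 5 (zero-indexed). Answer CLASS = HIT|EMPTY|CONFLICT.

CLASS = CONFLICT

step 0: bank3 6->6 [HIT]
step 1: bank4 None->2 [EMPTY]
step 2: bank4 2->1 [CONFLICT]
step 3: bank3 6->6 [HIT]
step 4: bank3 6->6 [HIT]
step 5: bank4 1->3 [CONFLICT]
step 6: bank4 3->3 [HIT]
step 7: bank2 None->2 [EMPTY]
step 8: bank4 3->3 [HIT]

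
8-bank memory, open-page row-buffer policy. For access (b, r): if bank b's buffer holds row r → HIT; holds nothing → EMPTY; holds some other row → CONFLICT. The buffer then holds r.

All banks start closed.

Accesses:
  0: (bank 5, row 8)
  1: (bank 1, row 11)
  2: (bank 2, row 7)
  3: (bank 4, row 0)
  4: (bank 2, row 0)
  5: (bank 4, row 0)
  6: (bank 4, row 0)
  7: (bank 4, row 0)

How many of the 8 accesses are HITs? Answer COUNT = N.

COUNT = 3

#0 (5,8) E
#1 (1,11) E
#2 (2,7) E
#3 (4,0) E
#4 (2,0) C  (was 7)
#5 (4,0) H  (was 0)
#6 (4,0) H  (was 0)
#7 (4,0) H  (was 0)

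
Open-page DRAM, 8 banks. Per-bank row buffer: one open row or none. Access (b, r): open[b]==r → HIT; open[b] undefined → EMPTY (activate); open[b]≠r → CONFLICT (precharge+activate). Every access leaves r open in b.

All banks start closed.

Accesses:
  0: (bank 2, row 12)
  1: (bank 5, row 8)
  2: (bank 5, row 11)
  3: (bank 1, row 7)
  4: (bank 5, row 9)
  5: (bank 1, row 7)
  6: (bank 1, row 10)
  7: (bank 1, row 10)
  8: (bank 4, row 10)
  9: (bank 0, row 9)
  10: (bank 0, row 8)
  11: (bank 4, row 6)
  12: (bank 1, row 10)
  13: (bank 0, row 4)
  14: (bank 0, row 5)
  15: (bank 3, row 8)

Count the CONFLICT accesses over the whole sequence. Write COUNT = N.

  [0] b2 r12: no row ⇒ E
  [1] b5 r8: no row ⇒ E
  [2] b5 r11: had r8 ⇒ C
  [3] b1 r7: no row ⇒ E
  [4] b5 r9: had r11 ⇒ C
  [5] b1 r7: had r7 ⇒ H
  [6] b1 r10: had r7 ⇒ C
  [7] b1 r10: had r10 ⇒ H
  [8] b4 r10: no row ⇒ E
  [9] b0 r9: no row ⇒ E
  [10] b0 r8: had r9 ⇒ C
  [11] b4 r6: had r10 ⇒ C
  [12] b1 r10: had r10 ⇒ H
  [13] b0 r4: had r8 ⇒ C
  [14] b0 r5: had r4 ⇒ C
  [15] b3 r8: no row ⇒ E

COUNT = 7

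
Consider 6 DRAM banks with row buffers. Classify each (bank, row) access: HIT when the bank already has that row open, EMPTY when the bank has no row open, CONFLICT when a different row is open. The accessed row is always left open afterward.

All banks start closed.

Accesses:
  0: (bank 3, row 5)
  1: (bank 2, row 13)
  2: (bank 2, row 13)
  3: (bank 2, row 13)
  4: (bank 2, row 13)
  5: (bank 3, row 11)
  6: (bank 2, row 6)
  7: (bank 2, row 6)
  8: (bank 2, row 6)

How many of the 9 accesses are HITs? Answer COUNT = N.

step 0: bank3 None->5 [EMPTY]
step 1: bank2 None->13 [EMPTY]
step 2: bank2 13->13 [HIT]
step 3: bank2 13->13 [HIT]
step 4: bank2 13->13 [HIT]
step 5: bank3 5->11 [CONFLICT]
step 6: bank2 13->6 [CONFLICT]
step 7: bank2 6->6 [HIT]
step 8: bank2 6->6 [HIT]

COUNT = 5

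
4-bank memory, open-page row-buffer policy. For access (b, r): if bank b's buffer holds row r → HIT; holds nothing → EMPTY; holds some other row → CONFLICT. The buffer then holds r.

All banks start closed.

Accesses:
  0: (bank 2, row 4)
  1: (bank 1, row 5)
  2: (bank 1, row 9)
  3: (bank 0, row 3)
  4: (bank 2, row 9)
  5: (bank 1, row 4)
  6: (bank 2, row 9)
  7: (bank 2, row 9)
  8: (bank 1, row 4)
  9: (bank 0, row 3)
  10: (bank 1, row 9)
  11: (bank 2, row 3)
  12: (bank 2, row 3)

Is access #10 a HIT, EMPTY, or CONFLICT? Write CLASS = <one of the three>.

CLASS = CONFLICT

#0 (2,4) E
#1 (1,5) E
#2 (1,9) C  (was 5)
#3 (0,3) E
#4 (2,9) C  (was 4)
#5 (1,4) C  (was 9)
#6 (2,9) H  (was 9)
#7 (2,9) H  (was 9)
#8 (1,4) H  (was 4)
#9 (0,3) H  (was 3)
#10 (1,9) C  (was 4)
#11 (2,3) C  (was 9)
#12 (2,3) H  (was 3)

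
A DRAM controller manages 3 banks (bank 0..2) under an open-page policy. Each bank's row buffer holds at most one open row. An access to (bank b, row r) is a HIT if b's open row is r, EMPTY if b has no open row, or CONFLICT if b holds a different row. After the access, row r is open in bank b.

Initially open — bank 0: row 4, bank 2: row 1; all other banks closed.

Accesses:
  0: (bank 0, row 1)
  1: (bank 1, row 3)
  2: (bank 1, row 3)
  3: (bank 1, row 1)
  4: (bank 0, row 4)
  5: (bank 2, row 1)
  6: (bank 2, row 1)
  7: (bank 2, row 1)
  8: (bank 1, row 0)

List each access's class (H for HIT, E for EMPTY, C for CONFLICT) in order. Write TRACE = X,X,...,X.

0: bank 0 row 1 — prev 4 → CONFLICT
1: bank 1 row 3 — prev None → EMPTY
2: bank 1 row 3 — prev 3 → HIT
3: bank 1 row 1 — prev 3 → CONFLICT
4: bank 0 row 4 — prev 1 → CONFLICT
5: bank 2 row 1 — prev 1 → HIT
6: bank 2 row 1 — prev 1 → HIT
7: bank 2 row 1 — prev 1 → HIT
8: bank 1 row 0 — prev 1 → CONFLICT

TRACE = C,E,H,C,C,H,H,H,C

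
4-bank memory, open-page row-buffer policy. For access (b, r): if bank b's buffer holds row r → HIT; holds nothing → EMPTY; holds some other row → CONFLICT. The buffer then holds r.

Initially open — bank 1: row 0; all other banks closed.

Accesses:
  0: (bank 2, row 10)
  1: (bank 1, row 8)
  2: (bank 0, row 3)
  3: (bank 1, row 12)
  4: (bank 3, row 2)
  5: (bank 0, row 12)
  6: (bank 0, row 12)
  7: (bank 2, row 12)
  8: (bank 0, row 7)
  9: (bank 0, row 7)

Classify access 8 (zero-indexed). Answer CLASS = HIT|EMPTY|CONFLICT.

#0 (2,10) E
#1 (1,8) C  (was 0)
#2 (0,3) E
#3 (1,12) C  (was 8)
#4 (3,2) E
#5 (0,12) C  (was 3)
#6 (0,12) H  (was 12)
#7 (2,12) C  (was 10)
#8 (0,7) C  (was 12)
#9 (0,7) H  (was 7)

CLASS = CONFLICT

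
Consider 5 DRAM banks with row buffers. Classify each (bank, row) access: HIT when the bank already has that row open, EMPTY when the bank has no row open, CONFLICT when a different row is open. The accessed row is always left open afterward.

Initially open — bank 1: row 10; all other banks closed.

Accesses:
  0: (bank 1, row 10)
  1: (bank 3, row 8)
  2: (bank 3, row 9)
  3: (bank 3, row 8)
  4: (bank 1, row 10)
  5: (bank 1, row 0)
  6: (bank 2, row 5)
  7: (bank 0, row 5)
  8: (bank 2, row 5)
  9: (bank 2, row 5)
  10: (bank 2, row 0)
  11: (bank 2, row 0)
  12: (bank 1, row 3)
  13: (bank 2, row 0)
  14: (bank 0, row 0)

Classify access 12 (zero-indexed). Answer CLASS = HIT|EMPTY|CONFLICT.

step 0: bank1 10->10 [HIT]
step 1: bank3 None->8 [EMPTY]
step 2: bank3 8->9 [CONFLICT]
step 3: bank3 9->8 [CONFLICT]
step 4: bank1 10->10 [HIT]
step 5: bank1 10->0 [CONFLICT]
step 6: bank2 None->5 [EMPTY]
step 7: bank0 None->5 [EMPTY]
step 8: bank2 5->5 [HIT]
step 9: bank2 5->5 [HIT]
step 10: bank2 5->0 [CONFLICT]
step 11: bank2 0->0 [HIT]
step 12: bank1 0->3 [CONFLICT]
step 13: bank2 0->0 [HIT]
step 14: bank0 5->0 [CONFLICT]

CLASS = CONFLICT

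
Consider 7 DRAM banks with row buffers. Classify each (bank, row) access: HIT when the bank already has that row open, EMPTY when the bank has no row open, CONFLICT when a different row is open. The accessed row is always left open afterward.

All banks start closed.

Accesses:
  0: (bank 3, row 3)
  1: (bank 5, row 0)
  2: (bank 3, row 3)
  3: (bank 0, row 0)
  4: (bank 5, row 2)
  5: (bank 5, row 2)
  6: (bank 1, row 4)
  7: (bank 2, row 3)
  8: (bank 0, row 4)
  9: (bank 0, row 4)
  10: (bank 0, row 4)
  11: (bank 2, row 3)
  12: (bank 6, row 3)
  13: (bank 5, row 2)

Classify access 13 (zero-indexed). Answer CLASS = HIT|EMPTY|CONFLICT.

  [0] b3 r3: no row ⇒ E
  [1] b5 r0: no row ⇒ E
  [2] b3 r3: had r3 ⇒ H
  [3] b0 r0: no row ⇒ E
  [4] b5 r2: had r0 ⇒ C
  [5] b5 r2: had r2 ⇒ H
  [6] b1 r4: no row ⇒ E
  [7] b2 r3: no row ⇒ E
  [8] b0 r4: had r0 ⇒ C
  [9] b0 r4: had r4 ⇒ H
  [10] b0 r4: had r4 ⇒ H
  [11] b2 r3: had r3 ⇒ H
  [12] b6 r3: no row ⇒ E
  [13] b5 r2: had r2 ⇒ H

CLASS = HIT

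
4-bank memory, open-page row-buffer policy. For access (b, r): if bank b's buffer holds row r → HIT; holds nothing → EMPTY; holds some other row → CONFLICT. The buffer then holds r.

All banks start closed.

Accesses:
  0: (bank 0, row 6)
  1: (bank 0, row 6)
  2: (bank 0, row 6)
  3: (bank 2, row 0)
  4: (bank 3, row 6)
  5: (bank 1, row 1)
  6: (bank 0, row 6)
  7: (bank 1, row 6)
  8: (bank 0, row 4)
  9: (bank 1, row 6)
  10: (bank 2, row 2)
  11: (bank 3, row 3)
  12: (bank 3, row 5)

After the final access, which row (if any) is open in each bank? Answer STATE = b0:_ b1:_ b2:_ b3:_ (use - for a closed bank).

STATE = b0:4 b1:6 b2:2 b3:5

#0 (0,6) E
#1 (0,6) H  (was 6)
#2 (0,6) H  (was 6)
#3 (2,0) E
#4 (3,6) E
#5 (1,1) E
#6 (0,6) H  (was 6)
#7 (1,6) C  (was 1)
#8 (0,4) C  (was 6)
#9 (1,6) H  (was 6)
#10 (2,2) C  (was 0)
#11 (3,3) C  (was 6)
#12 (3,5) C  (was 3)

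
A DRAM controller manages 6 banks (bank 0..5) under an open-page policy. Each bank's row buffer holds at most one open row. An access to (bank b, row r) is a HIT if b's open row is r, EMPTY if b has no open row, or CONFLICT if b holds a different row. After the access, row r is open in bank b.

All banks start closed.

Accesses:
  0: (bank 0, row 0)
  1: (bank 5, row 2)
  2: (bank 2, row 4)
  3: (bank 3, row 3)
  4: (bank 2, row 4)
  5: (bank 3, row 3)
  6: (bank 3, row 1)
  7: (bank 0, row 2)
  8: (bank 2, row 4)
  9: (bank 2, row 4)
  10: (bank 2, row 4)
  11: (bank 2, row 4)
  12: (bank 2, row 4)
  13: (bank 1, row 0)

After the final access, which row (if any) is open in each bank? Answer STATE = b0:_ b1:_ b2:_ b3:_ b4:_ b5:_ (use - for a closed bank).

0: bank 0 row 0 — prev None → EMPTY
1: bank 5 row 2 — prev None → EMPTY
2: bank 2 row 4 — prev None → EMPTY
3: bank 3 row 3 — prev None → EMPTY
4: bank 2 row 4 — prev 4 → HIT
5: bank 3 row 3 — prev 3 → HIT
6: bank 3 row 1 — prev 3 → CONFLICT
7: bank 0 row 2 — prev 0 → CONFLICT
8: bank 2 row 4 — prev 4 → HIT
9: bank 2 row 4 — prev 4 → HIT
10: bank 2 row 4 — prev 4 → HIT
11: bank 2 row 4 — prev 4 → HIT
12: bank 2 row 4 — prev 4 → HIT
13: bank 1 row 0 — prev None → EMPTY

STATE = b0:2 b1:0 b2:4 b3:1 b4:- b5:2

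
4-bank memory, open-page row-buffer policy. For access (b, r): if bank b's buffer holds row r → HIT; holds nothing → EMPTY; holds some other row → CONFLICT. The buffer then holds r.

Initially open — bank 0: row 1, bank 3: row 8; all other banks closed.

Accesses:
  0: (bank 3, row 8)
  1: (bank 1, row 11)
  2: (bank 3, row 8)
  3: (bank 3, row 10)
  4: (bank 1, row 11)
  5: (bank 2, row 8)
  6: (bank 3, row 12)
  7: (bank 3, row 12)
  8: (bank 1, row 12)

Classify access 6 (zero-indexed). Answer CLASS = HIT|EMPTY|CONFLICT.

CLASS = CONFLICT

step 0: bank3 8->8 [HIT]
step 1: bank1 None->11 [EMPTY]
step 2: bank3 8->8 [HIT]
step 3: bank3 8->10 [CONFLICT]
step 4: bank1 11->11 [HIT]
step 5: bank2 None->8 [EMPTY]
step 6: bank3 10->12 [CONFLICT]
step 7: bank3 12->12 [HIT]
step 8: bank1 11->12 [CONFLICT]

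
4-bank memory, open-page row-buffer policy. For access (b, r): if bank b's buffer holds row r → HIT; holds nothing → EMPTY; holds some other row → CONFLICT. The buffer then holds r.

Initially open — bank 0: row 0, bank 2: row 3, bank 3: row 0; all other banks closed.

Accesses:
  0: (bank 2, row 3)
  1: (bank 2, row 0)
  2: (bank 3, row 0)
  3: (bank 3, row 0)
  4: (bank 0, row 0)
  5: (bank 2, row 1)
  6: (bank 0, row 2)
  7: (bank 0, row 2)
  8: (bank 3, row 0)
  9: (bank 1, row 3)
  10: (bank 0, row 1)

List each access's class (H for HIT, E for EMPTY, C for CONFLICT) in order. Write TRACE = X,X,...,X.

0: bank 2 row 3 — prev 3 → HIT
1: bank 2 row 0 — prev 3 → CONFLICT
2: bank 3 row 0 — prev 0 → HIT
3: bank 3 row 0 — prev 0 → HIT
4: bank 0 row 0 — prev 0 → HIT
5: bank 2 row 1 — prev 0 → CONFLICT
6: bank 0 row 2 — prev 0 → CONFLICT
7: bank 0 row 2 — prev 2 → HIT
8: bank 3 row 0 — prev 0 → HIT
9: bank 1 row 3 — prev None → EMPTY
10: bank 0 row 1 — prev 2 → CONFLICT

TRACE = H,C,H,H,H,C,C,H,H,E,C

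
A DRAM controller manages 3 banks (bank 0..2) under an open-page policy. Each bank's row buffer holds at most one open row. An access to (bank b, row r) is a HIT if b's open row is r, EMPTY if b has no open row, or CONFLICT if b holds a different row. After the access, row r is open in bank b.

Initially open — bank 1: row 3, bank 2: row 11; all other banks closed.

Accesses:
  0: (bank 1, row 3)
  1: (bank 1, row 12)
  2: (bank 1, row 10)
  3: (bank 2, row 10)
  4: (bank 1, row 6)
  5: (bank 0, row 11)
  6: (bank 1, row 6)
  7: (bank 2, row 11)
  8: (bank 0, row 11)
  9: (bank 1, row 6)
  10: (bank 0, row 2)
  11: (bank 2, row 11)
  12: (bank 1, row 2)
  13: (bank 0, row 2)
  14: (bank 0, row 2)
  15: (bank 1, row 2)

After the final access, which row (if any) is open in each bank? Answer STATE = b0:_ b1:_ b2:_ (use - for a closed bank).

#0 (1,3) H  (was 3)
#1 (1,12) C  (was 3)
#2 (1,10) C  (was 12)
#3 (2,10) C  (was 11)
#4 (1,6) C  (was 10)
#5 (0,11) E
#6 (1,6) H  (was 6)
#7 (2,11) C  (was 10)
#8 (0,11) H  (was 11)
#9 (1,6) H  (was 6)
#10 (0,2) C  (was 11)
#11 (2,11) H  (was 11)
#12 (1,2) C  (was 6)
#13 (0,2) H  (was 2)
#14 (0,2) H  (was 2)
#15 (1,2) H  (was 2)

STATE = b0:2 b1:2 b2:11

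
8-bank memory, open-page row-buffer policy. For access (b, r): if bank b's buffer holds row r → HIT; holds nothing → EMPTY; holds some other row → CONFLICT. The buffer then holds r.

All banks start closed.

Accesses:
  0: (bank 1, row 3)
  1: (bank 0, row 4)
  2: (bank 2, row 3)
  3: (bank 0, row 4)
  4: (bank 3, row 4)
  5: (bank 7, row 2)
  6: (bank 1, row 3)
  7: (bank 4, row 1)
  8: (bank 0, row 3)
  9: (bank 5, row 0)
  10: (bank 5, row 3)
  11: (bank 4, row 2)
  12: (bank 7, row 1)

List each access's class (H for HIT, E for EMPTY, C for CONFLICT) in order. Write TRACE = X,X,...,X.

#0 (1,3) E
#1 (0,4) E
#2 (2,3) E
#3 (0,4) H  (was 4)
#4 (3,4) E
#5 (7,2) E
#6 (1,3) H  (was 3)
#7 (4,1) E
#8 (0,3) C  (was 4)
#9 (5,0) E
#10 (5,3) C  (was 0)
#11 (4,2) C  (was 1)
#12 (7,1) C  (was 2)

TRACE = E,E,E,H,E,E,H,E,C,E,C,C,C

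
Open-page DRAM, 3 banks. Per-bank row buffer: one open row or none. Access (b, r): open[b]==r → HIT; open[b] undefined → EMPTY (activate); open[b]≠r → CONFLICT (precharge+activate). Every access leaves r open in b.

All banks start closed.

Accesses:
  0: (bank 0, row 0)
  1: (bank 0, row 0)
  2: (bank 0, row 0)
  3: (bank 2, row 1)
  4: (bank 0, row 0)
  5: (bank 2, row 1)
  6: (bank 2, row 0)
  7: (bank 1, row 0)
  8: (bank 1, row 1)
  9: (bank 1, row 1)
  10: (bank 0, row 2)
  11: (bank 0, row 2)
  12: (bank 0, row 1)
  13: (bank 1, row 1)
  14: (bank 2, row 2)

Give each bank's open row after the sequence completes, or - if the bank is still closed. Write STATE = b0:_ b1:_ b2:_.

  [0] b0 r0: no row ⇒ E
  [1] b0 r0: had r0 ⇒ H
  [2] b0 r0: had r0 ⇒ H
  [3] b2 r1: no row ⇒ E
  [4] b0 r0: had r0 ⇒ H
  [5] b2 r1: had r1 ⇒ H
  [6] b2 r0: had r1 ⇒ C
  [7] b1 r0: no row ⇒ E
  [8] b1 r1: had r0 ⇒ C
  [9] b1 r1: had r1 ⇒ H
  [10] b0 r2: had r0 ⇒ C
  [11] b0 r2: had r2 ⇒ H
  [12] b0 r1: had r2 ⇒ C
  [13] b1 r1: had r1 ⇒ H
  [14] b2 r2: had r0 ⇒ C

STATE = b0:1 b1:1 b2:2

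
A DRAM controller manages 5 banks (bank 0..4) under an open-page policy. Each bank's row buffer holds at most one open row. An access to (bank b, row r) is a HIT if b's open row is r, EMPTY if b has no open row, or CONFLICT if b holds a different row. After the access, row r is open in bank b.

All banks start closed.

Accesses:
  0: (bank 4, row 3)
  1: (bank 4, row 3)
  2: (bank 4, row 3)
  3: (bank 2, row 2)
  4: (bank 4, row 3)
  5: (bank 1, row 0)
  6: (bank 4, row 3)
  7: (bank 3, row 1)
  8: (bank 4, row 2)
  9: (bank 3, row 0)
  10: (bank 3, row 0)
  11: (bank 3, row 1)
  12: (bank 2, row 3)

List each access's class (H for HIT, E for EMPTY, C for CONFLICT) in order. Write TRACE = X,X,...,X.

TRACE = E,H,H,E,H,E,H,E,C,C,H,C,C

  [0] b4 r3: no row ⇒ E
  [1] b4 r3: had r3 ⇒ H
  [2] b4 r3: had r3 ⇒ H
  [3] b2 r2: no row ⇒ E
  [4] b4 r3: had r3 ⇒ H
  [5] b1 r0: no row ⇒ E
  [6] b4 r3: had r3 ⇒ H
  [7] b3 r1: no row ⇒ E
  [8] b4 r2: had r3 ⇒ C
  [9] b3 r0: had r1 ⇒ C
  [10] b3 r0: had r0 ⇒ H
  [11] b3 r1: had r0 ⇒ C
  [12] b2 r3: had r2 ⇒ C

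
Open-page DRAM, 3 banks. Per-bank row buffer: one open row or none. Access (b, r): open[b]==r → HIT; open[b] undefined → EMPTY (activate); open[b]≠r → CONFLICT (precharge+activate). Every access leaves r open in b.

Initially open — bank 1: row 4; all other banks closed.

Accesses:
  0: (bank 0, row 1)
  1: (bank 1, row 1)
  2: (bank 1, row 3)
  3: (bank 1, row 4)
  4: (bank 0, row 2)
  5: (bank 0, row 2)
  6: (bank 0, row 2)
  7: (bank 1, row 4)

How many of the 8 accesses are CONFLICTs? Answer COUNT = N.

  [0] b0 r1: no row ⇒ E
  [1] b1 r1: had r4 ⇒ C
  [2] b1 r3: had r1 ⇒ C
  [3] b1 r4: had r3 ⇒ C
  [4] b0 r2: had r1 ⇒ C
  [5] b0 r2: had r2 ⇒ H
  [6] b0 r2: had r2 ⇒ H
  [7] b1 r4: had r4 ⇒ H

COUNT = 4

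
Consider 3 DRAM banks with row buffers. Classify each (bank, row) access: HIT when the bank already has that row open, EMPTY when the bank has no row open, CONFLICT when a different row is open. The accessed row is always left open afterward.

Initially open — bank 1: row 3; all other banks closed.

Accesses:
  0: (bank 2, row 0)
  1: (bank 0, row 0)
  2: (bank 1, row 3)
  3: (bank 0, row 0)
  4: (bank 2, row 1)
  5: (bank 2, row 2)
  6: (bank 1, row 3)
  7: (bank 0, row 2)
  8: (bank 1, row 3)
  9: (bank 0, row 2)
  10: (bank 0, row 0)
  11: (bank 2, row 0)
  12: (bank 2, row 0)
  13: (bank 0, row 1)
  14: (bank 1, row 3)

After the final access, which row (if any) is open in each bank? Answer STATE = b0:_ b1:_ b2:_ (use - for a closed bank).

0: bank 2 row 0 — prev None → EMPTY
1: bank 0 row 0 — prev None → EMPTY
2: bank 1 row 3 — prev 3 → HIT
3: bank 0 row 0 — prev 0 → HIT
4: bank 2 row 1 — prev 0 → CONFLICT
5: bank 2 row 2 — prev 1 → CONFLICT
6: bank 1 row 3 — prev 3 → HIT
7: bank 0 row 2 — prev 0 → CONFLICT
8: bank 1 row 3 — prev 3 → HIT
9: bank 0 row 2 — prev 2 → HIT
10: bank 0 row 0 — prev 2 → CONFLICT
11: bank 2 row 0 — prev 2 → CONFLICT
12: bank 2 row 0 — prev 0 → HIT
13: bank 0 row 1 — prev 0 → CONFLICT
14: bank 1 row 3 — prev 3 → HIT

STATE = b0:1 b1:3 b2:0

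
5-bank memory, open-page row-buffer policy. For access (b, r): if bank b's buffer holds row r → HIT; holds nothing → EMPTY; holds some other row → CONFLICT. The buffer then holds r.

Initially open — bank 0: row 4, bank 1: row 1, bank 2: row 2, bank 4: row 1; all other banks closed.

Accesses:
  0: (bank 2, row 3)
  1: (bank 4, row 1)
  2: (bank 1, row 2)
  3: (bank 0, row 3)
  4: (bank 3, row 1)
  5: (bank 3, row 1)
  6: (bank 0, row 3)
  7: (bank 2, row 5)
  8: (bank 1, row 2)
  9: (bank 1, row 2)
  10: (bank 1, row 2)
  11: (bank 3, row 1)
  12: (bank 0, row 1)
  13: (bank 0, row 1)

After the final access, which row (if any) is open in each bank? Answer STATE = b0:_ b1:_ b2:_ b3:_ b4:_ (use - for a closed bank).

STATE = b0:1 b1:2 b2:5 b3:1 b4:1

  [0] b2 r3: had r2 ⇒ C
  [1] b4 r1: had r1 ⇒ H
  [2] b1 r2: had r1 ⇒ C
  [3] b0 r3: had r4 ⇒ C
  [4] b3 r1: no row ⇒ E
  [5] b3 r1: had r1 ⇒ H
  [6] b0 r3: had r3 ⇒ H
  [7] b2 r5: had r3 ⇒ C
  [8] b1 r2: had r2 ⇒ H
  [9] b1 r2: had r2 ⇒ H
  [10] b1 r2: had r2 ⇒ H
  [11] b3 r1: had r1 ⇒ H
  [12] b0 r1: had r3 ⇒ C
  [13] b0 r1: had r1 ⇒ H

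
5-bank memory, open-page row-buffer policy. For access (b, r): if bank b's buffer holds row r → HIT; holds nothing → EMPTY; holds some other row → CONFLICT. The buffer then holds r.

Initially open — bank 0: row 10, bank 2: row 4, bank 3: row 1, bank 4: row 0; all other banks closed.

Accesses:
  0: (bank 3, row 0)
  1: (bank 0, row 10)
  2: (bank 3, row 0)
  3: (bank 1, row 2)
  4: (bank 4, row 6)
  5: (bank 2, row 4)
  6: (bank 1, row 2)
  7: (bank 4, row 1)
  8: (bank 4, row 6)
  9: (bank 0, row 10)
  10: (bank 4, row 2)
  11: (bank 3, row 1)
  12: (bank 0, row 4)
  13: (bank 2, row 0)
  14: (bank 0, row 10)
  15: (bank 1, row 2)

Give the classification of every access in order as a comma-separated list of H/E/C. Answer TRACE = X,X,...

0: bank 3 row 0 — prev 1 → CONFLICT
1: bank 0 row 10 — prev 10 → HIT
2: bank 3 row 0 — prev 0 → HIT
3: bank 1 row 2 — prev None → EMPTY
4: bank 4 row 6 — prev 0 → CONFLICT
5: bank 2 row 4 — prev 4 → HIT
6: bank 1 row 2 — prev 2 → HIT
7: bank 4 row 1 — prev 6 → CONFLICT
8: bank 4 row 6 — prev 1 → CONFLICT
9: bank 0 row 10 — prev 10 → HIT
10: bank 4 row 2 — prev 6 → CONFLICT
11: bank 3 row 1 — prev 0 → CONFLICT
12: bank 0 row 4 — prev 10 → CONFLICT
13: bank 2 row 0 — prev 4 → CONFLICT
14: bank 0 row 10 — prev 4 → CONFLICT
15: bank 1 row 2 — prev 2 → HIT

TRACE = C,H,H,E,C,H,H,C,C,H,C,C,C,C,C,H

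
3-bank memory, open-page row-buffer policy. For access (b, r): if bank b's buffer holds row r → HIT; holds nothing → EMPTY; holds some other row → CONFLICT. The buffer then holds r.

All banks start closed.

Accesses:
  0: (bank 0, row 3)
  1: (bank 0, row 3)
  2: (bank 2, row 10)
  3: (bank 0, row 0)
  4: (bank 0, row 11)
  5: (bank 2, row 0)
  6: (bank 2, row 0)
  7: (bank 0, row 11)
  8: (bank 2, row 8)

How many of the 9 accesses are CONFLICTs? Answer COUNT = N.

COUNT = 4

0: bank 0 row 3 — prev None → EMPTY
1: bank 0 row 3 — prev 3 → HIT
2: bank 2 row 10 — prev None → EMPTY
3: bank 0 row 0 — prev 3 → CONFLICT
4: bank 0 row 11 — prev 0 → CONFLICT
5: bank 2 row 0 — prev 10 → CONFLICT
6: bank 2 row 0 — prev 0 → HIT
7: bank 0 row 11 — prev 11 → HIT
8: bank 2 row 8 — prev 0 → CONFLICT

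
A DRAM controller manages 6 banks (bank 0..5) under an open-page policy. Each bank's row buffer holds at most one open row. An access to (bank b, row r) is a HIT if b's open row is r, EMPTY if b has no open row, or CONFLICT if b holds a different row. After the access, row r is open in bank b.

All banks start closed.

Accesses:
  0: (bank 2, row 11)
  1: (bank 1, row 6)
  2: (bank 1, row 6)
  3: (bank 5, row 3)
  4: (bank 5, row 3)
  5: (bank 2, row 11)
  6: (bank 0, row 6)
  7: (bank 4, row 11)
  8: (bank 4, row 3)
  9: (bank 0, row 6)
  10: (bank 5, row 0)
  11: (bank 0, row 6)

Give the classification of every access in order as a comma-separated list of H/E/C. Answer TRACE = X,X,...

#0 (2,11) E
#1 (1,6) E
#2 (1,6) H  (was 6)
#3 (5,3) E
#4 (5,3) H  (was 3)
#5 (2,11) H  (was 11)
#6 (0,6) E
#7 (4,11) E
#8 (4,3) C  (was 11)
#9 (0,6) H  (was 6)
#10 (5,0) C  (was 3)
#11 (0,6) H  (was 6)

TRACE = E,E,H,E,H,H,E,E,C,H,C,H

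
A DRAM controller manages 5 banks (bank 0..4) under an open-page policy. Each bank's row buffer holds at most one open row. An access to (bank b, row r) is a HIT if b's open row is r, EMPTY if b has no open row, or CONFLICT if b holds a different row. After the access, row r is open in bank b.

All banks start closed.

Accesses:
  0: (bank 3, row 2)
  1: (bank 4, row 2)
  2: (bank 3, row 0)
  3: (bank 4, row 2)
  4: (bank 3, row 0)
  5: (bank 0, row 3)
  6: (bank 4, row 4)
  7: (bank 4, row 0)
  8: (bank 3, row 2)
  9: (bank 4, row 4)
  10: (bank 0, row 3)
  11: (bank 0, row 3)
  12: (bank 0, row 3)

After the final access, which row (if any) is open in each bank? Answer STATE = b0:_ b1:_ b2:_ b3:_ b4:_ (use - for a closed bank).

STATE = b0:3 b1:- b2:- b3:2 b4:4

#0 (3,2) E
#1 (4,2) E
#2 (3,0) C  (was 2)
#3 (4,2) H  (was 2)
#4 (3,0) H  (was 0)
#5 (0,3) E
#6 (4,4) C  (was 2)
#7 (4,0) C  (was 4)
#8 (3,2) C  (was 0)
#9 (4,4) C  (was 0)
#10 (0,3) H  (was 3)
#11 (0,3) H  (was 3)
#12 (0,3) H  (was 3)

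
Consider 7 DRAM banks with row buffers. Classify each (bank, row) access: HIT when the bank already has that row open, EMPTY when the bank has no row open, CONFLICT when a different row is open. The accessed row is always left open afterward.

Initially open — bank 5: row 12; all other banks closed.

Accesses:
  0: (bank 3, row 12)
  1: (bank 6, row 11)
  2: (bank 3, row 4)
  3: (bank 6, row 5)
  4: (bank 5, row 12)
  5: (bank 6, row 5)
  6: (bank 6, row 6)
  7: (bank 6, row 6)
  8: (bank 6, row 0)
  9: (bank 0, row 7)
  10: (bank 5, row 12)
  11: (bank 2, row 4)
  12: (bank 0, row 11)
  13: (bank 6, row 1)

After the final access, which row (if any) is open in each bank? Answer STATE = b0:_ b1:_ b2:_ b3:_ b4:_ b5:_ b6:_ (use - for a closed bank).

step 0: bank3 None->12 [EMPTY]
step 1: bank6 None->11 [EMPTY]
step 2: bank3 12->4 [CONFLICT]
step 3: bank6 11->5 [CONFLICT]
step 4: bank5 12->12 [HIT]
step 5: bank6 5->5 [HIT]
step 6: bank6 5->6 [CONFLICT]
step 7: bank6 6->6 [HIT]
step 8: bank6 6->0 [CONFLICT]
step 9: bank0 None->7 [EMPTY]
step 10: bank5 12->12 [HIT]
step 11: bank2 None->4 [EMPTY]
step 12: bank0 7->11 [CONFLICT]
step 13: bank6 0->1 [CONFLICT]

STATE = b0:11 b1:- b2:4 b3:4 b4:- b5:12 b6:1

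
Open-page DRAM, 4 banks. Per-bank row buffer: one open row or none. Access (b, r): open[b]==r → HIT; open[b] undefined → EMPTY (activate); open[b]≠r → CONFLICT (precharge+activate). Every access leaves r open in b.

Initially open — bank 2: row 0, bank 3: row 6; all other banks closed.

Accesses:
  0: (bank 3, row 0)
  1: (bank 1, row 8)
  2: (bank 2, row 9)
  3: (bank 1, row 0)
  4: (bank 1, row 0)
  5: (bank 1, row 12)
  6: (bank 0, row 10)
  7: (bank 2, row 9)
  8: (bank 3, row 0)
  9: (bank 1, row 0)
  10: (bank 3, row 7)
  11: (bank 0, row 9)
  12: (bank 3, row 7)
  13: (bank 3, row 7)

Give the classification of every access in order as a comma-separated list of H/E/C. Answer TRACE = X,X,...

TRACE = C,E,C,C,H,C,E,H,H,C,C,C,H,H

  [0] b3 r0: had r6 ⇒ C
  [1] b1 r8: no row ⇒ E
  [2] b2 r9: had r0 ⇒ C
  [3] b1 r0: had r8 ⇒ C
  [4] b1 r0: had r0 ⇒ H
  [5] b1 r12: had r0 ⇒ C
  [6] b0 r10: no row ⇒ E
  [7] b2 r9: had r9 ⇒ H
  [8] b3 r0: had r0 ⇒ H
  [9] b1 r0: had r12 ⇒ C
  [10] b3 r7: had r0 ⇒ C
  [11] b0 r9: had r10 ⇒ C
  [12] b3 r7: had r7 ⇒ H
  [13] b3 r7: had r7 ⇒ H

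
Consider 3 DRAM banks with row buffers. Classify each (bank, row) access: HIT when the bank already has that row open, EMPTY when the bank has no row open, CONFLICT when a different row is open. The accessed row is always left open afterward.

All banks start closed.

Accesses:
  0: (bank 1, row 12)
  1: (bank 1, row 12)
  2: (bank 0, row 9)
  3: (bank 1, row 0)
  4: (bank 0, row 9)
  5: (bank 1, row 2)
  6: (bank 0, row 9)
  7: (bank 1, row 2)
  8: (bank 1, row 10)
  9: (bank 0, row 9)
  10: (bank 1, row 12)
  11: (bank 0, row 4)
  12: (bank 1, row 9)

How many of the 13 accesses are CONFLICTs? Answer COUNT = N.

  [0] b1 r12: no row ⇒ E
  [1] b1 r12: had r12 ⇒ H
  [2] b0 r9: no row ⇒ E
  [3] b1 r0: had r12 ⇒ C
  [4] b0 r9: had r9 ⇒ H
  [5] b1 r2: had r0 ⇒ C
  [6] b0 r9: had r9 ⇒ H
  [7] b1 r2: had r2 ⇒ H
  [8] b1 r10: had r2 ⇒ C
  [9] b0 r9: had r9 ⇒ H
  [10] b1 r12: had r10 ⇒ C
  [11] b0 r4: had r9 ⇒ C
  [12] b1 r9: had r12 ⇒ C

COUNT = 6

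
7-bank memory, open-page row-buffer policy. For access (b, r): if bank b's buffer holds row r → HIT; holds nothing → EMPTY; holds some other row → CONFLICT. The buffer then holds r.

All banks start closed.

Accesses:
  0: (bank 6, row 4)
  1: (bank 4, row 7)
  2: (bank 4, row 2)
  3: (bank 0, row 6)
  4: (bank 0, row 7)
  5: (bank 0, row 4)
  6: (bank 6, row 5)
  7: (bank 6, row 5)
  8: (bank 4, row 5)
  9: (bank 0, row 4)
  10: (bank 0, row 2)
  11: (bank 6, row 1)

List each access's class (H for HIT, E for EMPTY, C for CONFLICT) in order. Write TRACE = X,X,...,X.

  [0] b6 r4: no row ⇒ E
  [1] b4 r7: no row ⇒ E
  [2] b4 r2: had r7 ⇒ C
  [3] b0 r6: no row ⇒ E
  [4] b0 r7: had r6 ⇒ C
  [5] b0 r4: had r7 ⇒ C
  [6] b6 r5: had r4 ⇒ C
  [7] b6 r5: had r5 ⇒ H
  [8] b4 r5: had r2 ⇒ C
  [9] b0 r4: had r4 ⇒ H
  [10] b0 r2: had r4 ⇒ C
  [11] b6 r1: had r5 ⇒ C

TRACE = E,E,C,E,C,C,C,H,C,H,C,C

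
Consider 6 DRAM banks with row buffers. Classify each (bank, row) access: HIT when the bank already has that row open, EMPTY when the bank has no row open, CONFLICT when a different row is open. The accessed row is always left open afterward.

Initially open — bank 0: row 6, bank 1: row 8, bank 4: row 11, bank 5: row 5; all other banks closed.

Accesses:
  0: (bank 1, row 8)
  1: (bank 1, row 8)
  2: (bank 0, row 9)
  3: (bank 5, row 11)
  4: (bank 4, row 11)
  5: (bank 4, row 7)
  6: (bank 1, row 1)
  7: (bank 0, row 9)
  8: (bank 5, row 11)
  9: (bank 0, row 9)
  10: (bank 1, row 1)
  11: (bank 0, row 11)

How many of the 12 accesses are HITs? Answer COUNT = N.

#0 (1,8) H  (was 8)
#1 (1,8) H  (was 8)
#2 (0,9) C  (was 6)
#3 (5,11) C  (was 5)
#4 (4,11) H  (was 11)
#5 (4,7) C  (was 11)
#6 (1,1) C  (was 8)
#7 (0,9) H  (was 9)
#8 (5,11) H  (was 11)
#9 (0,9) H  (was 9)
#10 (1,1) H  (was 1)
#11 (0,11) C  (was 9)

COUNT = 7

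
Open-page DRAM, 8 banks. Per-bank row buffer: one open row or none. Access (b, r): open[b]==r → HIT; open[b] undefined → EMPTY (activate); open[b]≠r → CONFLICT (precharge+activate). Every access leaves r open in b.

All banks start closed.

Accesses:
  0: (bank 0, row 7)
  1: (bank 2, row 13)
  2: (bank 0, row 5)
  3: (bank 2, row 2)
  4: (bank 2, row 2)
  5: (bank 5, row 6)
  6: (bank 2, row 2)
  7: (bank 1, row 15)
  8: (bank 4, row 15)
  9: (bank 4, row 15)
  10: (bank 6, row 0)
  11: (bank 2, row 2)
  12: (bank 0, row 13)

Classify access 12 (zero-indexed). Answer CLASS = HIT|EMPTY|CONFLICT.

CLASS = CONFLICT

step 0: bank0 None->7 [EMPTY]
step 1: bank2 None->13 [EMPTY]
step 2: bank0 7->5 [CONFLICT]
step 3: bank2 13->2 [CONFLICT]
step 4: bank2 2->2 [HIT]
step 5: bank5 None->6 [EMPTY]
step 6: bank2 2->2 [HIT]
step 7: bank1 None->15 [EMPTY]
step 8: bank4 None->15 [EMPTY]
step 9: bank4 15->15 [HIT]
step 10: bank6 None->0 [EMPTY]
step 11: bank2 2->2 [HIT]
step 12: bank0 5->13 [CONFLICT]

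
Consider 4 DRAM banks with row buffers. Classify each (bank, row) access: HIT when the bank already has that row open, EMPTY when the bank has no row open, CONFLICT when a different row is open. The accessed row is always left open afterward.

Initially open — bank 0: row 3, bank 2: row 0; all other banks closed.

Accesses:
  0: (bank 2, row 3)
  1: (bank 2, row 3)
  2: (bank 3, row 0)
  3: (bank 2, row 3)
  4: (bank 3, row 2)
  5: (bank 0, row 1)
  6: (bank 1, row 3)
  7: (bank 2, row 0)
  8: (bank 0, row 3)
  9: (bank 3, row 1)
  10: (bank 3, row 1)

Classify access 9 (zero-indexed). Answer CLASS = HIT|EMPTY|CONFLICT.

CLASS = CONFLICT

#0 (2,3) C  (was 0)
#1 (2,3) H  (was 3)
#2 (3,0) E
#3 (2,3) H  (was 3)
#4 (3,2) C  (was 0)
#5 (0,1) C  (was 3)
#6 (1,3) E
#7 (2,0) C  (was 3)
#8 (0,3) C  (was 1)
#9 (3,1) C  (was 2)
#10 (3,1) H  (was 1)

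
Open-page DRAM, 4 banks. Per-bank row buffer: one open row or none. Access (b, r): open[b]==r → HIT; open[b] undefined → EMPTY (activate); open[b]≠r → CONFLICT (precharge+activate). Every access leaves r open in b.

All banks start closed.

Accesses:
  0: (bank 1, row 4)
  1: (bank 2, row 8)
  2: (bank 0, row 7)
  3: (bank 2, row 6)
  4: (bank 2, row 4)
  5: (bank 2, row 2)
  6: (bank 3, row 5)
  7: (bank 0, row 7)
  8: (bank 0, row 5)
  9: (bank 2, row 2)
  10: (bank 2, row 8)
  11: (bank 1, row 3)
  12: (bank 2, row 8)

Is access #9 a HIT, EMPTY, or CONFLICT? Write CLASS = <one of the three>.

CLASS = HIT

  [0] b1 r4: no row ⇒ E
  [1] b2 r8: no row ⇒ E
  [2] b0 r7: no row ⇒ E
  [3] b2 r6: had r8 ⇒ C
  [4] b2 r4: had r6 ⇒ C
  [5] b2 r2: had r4 ⇒ C
  [6] b3 r5: no row ⇒ E
  [7] b0 r7: had r7 ⇒ H
  [8] b0 r5: had r7 ⇒ C
  [9] b2 r2: had r2 ⇒ H
  [10] b2 r8: had r2 ⇒ C
  [11] b1 r3: had r4 ⇒ C
  [12] b2 r8: had r8 ⇒ H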